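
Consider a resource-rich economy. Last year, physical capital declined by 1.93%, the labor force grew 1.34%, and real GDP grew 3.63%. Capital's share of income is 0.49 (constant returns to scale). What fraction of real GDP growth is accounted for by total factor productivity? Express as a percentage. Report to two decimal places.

Labor's share = 1 − 0.49 = 0.51.
Physical capital: 0.49 × (-1.93) = -0.9457 pp.
The labor force: 0.51 × 1.34 = 0.6834 pp.
TFP growth = 3.63 + 0.2623 = 3.8923%.
TFP share of growth = 3.8923 / 3.63 × 100 = 107.2259%.

107.23%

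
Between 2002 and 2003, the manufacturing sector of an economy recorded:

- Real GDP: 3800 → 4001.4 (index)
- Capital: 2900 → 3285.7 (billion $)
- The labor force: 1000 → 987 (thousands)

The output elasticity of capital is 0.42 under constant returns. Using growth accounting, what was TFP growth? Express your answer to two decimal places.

0.47%

Real GDP growth = (4001.4 − 3800) / 3800 = 5.3%.
Capital growth = (3285.7 − 2900) / 2900 = 13.3%.
The labor force growth = (987 − 1000) / 1000 = -1.3%.
Labor's share = 1 − 0.42 = 0.58.
Capital: 0.42 × 13.3 = 5.586 pp.
The labor force: 0.58 × (-1.3) = -0.754 pp.
TFP growth = 5.3 − 4.832 = 0.468%.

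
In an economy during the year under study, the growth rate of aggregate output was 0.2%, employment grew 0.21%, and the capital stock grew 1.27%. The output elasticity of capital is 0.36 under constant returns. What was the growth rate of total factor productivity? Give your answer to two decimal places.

-0.39%

Labor's share = 1 − 0.36 = 0.64.
The capital stock: 0.36 × 1.27 = 0.4572 pp.
Employment: 0.64 × 0.21 = 0.1344 pp.
TFP growth = 0.2 − 0.5916 = -0.3916%.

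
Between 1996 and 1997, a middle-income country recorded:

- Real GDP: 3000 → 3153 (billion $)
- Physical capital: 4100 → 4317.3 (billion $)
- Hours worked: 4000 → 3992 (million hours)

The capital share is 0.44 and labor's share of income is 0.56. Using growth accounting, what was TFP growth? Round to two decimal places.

2.88%

Real GDP growth = (3153 − 3000) / 3000 = 5.1%.
Physical capital growth = (4317.3 − 4100) / 4100 = 5.3%.
Hours worked growth = (3992 − 4000) / 4000 = -0.2%.
Labor's share = 1 − 0.44 = 0.56.
Physical capital: 0.44 × 5.3 = 2.332 pp.
Hours worked: 0.56 × (-0.2) = -0.112 pp.
TFP growth = 5.1 − 2.22 = 2.88%.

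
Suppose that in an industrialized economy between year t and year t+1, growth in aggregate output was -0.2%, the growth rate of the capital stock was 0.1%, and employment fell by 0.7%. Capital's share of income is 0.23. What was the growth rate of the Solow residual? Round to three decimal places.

Labor's share = 1 − 0.23 = 0.77.
The capital stock: 0.23 × 0.1 = 0.023 pp.
Employment: 0.77 × (-0.7) = -0.539 pp.
TFP growth = -0.2 + 0.516 = 0.316%.

0.316%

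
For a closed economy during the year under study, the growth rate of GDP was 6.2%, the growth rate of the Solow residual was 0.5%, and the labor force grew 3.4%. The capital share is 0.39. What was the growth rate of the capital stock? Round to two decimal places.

Labor's share = 1 − 0.39 = 0.61.
gY = gA + 0.61×3.4 + 0.39×g.
0.39×g = 6.2 − 0.5 − 2.074 = 3.626.
g = 3.626 / 0.39 = 9.2974%.

The capital stock grew 9.30%.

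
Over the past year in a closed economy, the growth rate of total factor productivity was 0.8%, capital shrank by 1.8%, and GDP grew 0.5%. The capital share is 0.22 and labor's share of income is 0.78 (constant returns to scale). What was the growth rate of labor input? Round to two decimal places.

Labor's share = 1 − 0.22 = 0.78.
gY = gA + 0.22×(-1.8) + 0.78×g.
0.78×g = 0.5 − 0.8 + 0.396 = 0.096.
g = 0.096 / 0.78 = 0.1231%.

Labor input growth was 0.12%.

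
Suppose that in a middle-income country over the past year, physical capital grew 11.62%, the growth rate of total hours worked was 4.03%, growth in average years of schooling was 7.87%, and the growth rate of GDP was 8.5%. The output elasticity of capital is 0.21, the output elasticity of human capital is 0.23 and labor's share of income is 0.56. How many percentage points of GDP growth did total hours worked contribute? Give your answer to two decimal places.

2.26 pp

Labor's share = 1 − 0.21 − 0.23 = 0.56.
Contribution = share × growth = 0.56 × 4.03 = 2.2568 pp.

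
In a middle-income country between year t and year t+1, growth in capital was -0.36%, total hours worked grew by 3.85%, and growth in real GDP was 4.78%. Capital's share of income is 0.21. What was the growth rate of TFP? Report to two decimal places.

1.81%

Labor's share = 1 − 0.21 = 0.79.
Capital: 0.21 × (-0.36) = -0.0756 pp.
Total hours worked: 0.79 × 3.85 = 3.0415 pp.
TFP growth = 4.78 − 2.9659 = 1.8141%.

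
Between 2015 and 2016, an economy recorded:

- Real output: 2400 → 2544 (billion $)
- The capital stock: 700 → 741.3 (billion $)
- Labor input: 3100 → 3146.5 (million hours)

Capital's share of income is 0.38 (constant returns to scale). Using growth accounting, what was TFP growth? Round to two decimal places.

2.83%

Real output growth = (2544 − 2400) / 2400 = 6%.
The capital stock growth = (741.3 − 700) / 700 = 5.9%.
Labor input growth = (3146.5 − 3100) / 3100 = 1.5%.
Labor's share = 1 − 0.38 = 0.62.
The capital stock: 0.38 × 5.9 = 2.242 pp.
Labor input: 0.62 × 1.5 = 0.93 pp.
TFP growth = 6 − 3.172 = 2.828%.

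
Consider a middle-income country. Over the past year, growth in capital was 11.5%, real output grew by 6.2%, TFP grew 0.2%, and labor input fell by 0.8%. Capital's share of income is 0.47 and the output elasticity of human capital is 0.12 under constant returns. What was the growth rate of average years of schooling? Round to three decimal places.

7.692%

Labor's share = 1 − 0.47 − 0.12 = 0.41.
gY = gA + 0.47×11.5 + 0.41×(-0.8) + 0.12×g.
0.12×g = 6.2 − 0.2 − 5.077 = 0.923.
g = 0.923 / 0.12 = 7.69167%.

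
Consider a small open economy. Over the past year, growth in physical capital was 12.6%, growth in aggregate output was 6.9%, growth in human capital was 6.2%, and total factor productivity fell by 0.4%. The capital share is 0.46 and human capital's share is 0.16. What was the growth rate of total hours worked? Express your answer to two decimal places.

Labor's share = 1 − 0.46 − 0.16 = 0.38.
gY = gA + 0.46×12.6 + 0.16×6.2 + 0.38×g.
0.38×g = 6.9 + 0.4 − 6.788 = 0.512.
g = 0.512 / 0.38 = 1.3474%.

1.35%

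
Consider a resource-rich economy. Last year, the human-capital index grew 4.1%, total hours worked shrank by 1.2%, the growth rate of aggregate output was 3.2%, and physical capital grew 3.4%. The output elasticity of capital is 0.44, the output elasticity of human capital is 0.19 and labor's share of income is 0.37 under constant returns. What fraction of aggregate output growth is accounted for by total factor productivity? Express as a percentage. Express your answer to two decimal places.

42.78%

Labor's share = 1 − 0.44 − 0.19 = 0.37.
Physical capital: 0.44 × 3.4 = 1.496 pp.
The human-capital index: 0.19 × 4.1 = 0.779 pp.
Total hours worked: 0.37 × (-1.2) = -0.444 pp.
TFP growth = 3.2 − 1.831 = 1.369%.
TFP share of growth = 1.369 / 3.2 × 100 = 42.7813%.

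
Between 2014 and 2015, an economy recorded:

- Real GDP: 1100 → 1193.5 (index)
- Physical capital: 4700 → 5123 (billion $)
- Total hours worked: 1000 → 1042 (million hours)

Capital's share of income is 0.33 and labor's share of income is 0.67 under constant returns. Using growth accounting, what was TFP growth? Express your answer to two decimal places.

Real GDP growth = (1193.5 − 1100) / 1100 = 8.5%.
Physical capital growth = (5123 − 4700) / 4700 = 9%.
Total hours worked growth = (1042 − 1000) / 1000 = 4.2%.
Labor's share = 1 − 0.33 = 0.67.
Physical capital: 0.33 × 9 = 2.97 pp.
Total hours worked: 0.67 × 4.2 = 2.814 pp.
TFP growth = 8.5 − 5.784 = 2.716%.

TFP grew 2.72%.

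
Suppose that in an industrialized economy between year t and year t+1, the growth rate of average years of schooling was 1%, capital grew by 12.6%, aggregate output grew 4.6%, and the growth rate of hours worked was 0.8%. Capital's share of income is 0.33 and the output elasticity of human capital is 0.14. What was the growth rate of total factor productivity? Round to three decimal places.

Labor's share = 1 − 0.33 − 0.14 = 0.53.
Capital: 0.33 × 12.6 = 4.158 pp.
Average years of schooling: 0.14 × 1 = 0.14 pp.
Hours worked: 0.53 × 0.8 = 0.424 pp.
TFP growth = 4.6 − 4.722 = -0.122%.

-0.122%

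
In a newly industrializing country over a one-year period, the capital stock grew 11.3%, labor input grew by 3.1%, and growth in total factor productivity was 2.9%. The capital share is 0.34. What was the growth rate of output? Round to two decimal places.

8.79%

Labor's share = 1 − 0.34 = 0.66.
The capital stock: 0.34 × 11.3 = 3.842 pp.
Labor input: 0.66 × 3.1 = 2.046 pp.
Output growth = 2.9 + 5.888 = 8.788%.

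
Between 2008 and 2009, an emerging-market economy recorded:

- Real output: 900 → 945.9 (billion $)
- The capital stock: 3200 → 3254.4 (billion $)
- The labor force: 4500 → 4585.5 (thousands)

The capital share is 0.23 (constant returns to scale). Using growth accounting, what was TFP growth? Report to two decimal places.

3.25%

Real output growth = (945.9 − 900) / 900 = 5.1%.
The capital stock growth = (3254.4 − 3200) / 3200 = 1.7%.
The labor force growth = (4585.5 − 4500) / 4500 = 1.9%.
Labor's share = 1 − 0.23 = 0.77.
The capital stock: 0.23 × 1.7 = 0.391 pp.
The labor force: 0.77 × 1.9 = 1.463 pp.
TFP growth = 5.1 − 1.854 = 3.246%.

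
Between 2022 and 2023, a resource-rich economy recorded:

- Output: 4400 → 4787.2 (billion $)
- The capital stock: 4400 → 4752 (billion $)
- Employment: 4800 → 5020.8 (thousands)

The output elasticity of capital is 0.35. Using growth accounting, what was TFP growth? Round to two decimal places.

3.01%

Output growth = (4787.2 − 4400) / 4400 = 8.8%.
The capital stock growth = (4752 − 4400) / 4400 = 8%.
Employment growth = (5020.8 − 4800) / 4800 = 4.6%.
Labor's share = 1 − 0.35 = 0.65.
The capital stock: 0.35 × 8 = 2.8 pp.
Employment: 0.65 × 4.6 = 2.99 pp.
TFP growth = 8.8 − 5.79 = 3.01%.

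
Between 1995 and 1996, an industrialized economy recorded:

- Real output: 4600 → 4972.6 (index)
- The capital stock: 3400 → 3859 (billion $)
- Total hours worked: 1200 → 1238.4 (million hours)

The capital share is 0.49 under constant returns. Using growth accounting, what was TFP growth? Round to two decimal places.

-0.15%

Real output growth = (4972.6 − 4600) / 4600 = 8.1%.
The capital stock growth = (3859 − 3400) / 3400 = 13.5%.
Total hours worked growth = (1238.4 − 1200) / 1200 = 3.2%.
Labor's share = 1 − 0.49 = 0.51.
The capital stock: 0.49 × 13.5 = 6.615 pp.
Total hours worked: 0.51 × 3.2 = 1.632 pp.
TFP growth = 8.1 − 8.247 = -0.147%.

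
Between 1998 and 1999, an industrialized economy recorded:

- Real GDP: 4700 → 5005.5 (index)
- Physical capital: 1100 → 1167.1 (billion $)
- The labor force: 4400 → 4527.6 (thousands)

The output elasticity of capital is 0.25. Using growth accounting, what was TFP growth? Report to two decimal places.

Real GDP growth = (5005.5 − 4700) / 4700 = 6.5%.
Physical capital growth = (1167.1 − 1100) / 1100 = 6.1%.
The labor force growth = (4527.6 − 4400) / 4400 = 2.9%.
Labor's share = 1 − 0.25 = 0.75.
Physical capital: 0.25 × 6.1 = 1.525 pp.
The labor force: 0.75 × 2.9 = 2.175 pp.
TFP growth = 6.5 − 3.7 = 2.8%.

TFP growth was 2.80%.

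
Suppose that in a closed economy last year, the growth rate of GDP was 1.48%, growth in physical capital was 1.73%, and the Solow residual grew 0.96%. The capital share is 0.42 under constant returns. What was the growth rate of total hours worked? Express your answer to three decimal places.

-0.356%

Labor's share = 1 − 0.42 = 0.58.
gY = gA + 0.42×1.73 + 0.58×g.
0.58×g = 1.48 − 0.96 − 0.7266 = -0.2066.
g = -0.2066 / 0.58 = -0.35621%.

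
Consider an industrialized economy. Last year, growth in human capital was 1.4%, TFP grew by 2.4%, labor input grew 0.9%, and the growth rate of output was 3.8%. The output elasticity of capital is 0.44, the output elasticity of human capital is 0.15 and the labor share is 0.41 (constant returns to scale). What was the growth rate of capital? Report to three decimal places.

1.866%

Labor's share = 1 − 0.44 − 0.15 = 0.41.
gY = gA + 0.15×1.4 + 0.41×0.9 + 0.44×g.
0.44×g = 3.8 − 2.4 − 0.579 = 0.821.
g = 0.821 / 0.44 = 1.86591%.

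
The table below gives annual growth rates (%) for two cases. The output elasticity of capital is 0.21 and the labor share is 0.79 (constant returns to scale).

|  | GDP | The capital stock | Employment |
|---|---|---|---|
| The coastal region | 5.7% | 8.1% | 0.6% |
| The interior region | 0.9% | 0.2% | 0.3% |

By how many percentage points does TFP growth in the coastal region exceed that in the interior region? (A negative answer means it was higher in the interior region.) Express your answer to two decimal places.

2.90 percentage points

Labor's share = 1 − 0.21 = 0.79.
The coastal region: TFP = 5.7 − 1.701 − 0.474 = 3.525%.
The interior region: TFP = 0.9 − 0.042 − 0.237 = 0.621%.
Difference = 3.525 − (0.621) = 2.904 pp.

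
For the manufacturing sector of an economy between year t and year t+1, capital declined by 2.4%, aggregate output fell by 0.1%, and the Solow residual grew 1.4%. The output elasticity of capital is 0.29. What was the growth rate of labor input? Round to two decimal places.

-1.13%

Labor's share = 1 − 0.29 = 0.71.
gY = gA + 0.29×(-2.4) + 0.71×g.
0.71×g = -0.1 − 1.4 + 0.696 = -0.804.
g = -0.804 / 0.71 = -1.1324%.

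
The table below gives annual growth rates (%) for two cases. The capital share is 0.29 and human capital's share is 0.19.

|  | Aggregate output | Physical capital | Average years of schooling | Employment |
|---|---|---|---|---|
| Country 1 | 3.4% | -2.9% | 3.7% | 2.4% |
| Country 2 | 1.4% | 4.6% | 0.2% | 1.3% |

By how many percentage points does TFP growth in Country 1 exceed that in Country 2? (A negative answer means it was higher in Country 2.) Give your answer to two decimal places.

Labor's share = 1 − 0.29 − 0.19 = 0.52.
Country 1: TFP = 3.4 + 0.841 − 0.703 − 1.248 = 2.29%.
Country 2: TFP = 1.4 − 1.334 − 0.038 − 0.676 = -0.648%.
Difference = 2.29 − (-0.648) = 2.938 pp.

2.94 percentage points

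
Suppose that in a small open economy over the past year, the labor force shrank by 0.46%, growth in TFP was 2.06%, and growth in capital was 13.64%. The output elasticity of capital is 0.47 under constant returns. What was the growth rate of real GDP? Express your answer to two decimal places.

Labor's share = 1 − 0.47 = 0.53.
Capital: 0.47 × 13.64 = 6.4108 pp.
The labor force: 0.53 × (-0.46) = -0.2438 pp.
Output growth = 2.06 + 6.167 = 8.227%.

8.23%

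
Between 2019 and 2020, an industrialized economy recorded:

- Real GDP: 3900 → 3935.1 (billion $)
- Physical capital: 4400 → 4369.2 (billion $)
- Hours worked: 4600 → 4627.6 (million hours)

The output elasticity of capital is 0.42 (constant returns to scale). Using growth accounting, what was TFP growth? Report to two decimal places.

Real GDP growth = (3935.1 − 3900) / 3900 = 0.9%.
Physical capital growth = (4369.2 − 4400) / 4400 = -0.7%.
Hours worked growth = (4627.6 − 4600) / 4600 = 0.6%.
Labor's share = 1 − 0.42 = 0.58.
Physical capital: 0.42 × (-0.7) = -0.294 pp.
Hours worked: 0.58 × 0.6 = 0.348 pp.
TFP growth = 0.9 − 0.054 = 0.846%.

0.85%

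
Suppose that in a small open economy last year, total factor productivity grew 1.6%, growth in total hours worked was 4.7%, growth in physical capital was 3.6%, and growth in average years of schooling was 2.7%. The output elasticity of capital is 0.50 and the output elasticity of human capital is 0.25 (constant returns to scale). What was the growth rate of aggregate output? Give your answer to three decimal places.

Aggregate output growth was 5.250%.

Labor's share = 1 − 0.5 − 0.25 = 0.25.
Physical capital: 0.5 × 3.6 = 1.8 pp.
Average years of schooling: 0.25 × 2.7 = 0.675 pp.
Total hours worked: 0.25 × 4.7 = 1.175 pp.
Output growth = 1.6 + 3.65 = 5.25%.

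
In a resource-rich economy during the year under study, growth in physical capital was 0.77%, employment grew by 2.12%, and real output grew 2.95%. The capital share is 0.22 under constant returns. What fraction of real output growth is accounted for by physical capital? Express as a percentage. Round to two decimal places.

Physical capital contributed 0.22 × 0.77 = 0.1694 pp.
Share of growth = 0.1694 / 2.95 × 100 = 5.7424%.

Physical capital accounted for 5.74% of growth.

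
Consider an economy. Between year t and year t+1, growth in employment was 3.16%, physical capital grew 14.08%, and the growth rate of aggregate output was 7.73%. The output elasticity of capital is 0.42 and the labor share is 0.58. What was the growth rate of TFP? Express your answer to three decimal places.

Labor's share = 1 − 0.42 = 0.58.
Physical capital: 0.42 × 14.08 = 5.9136 pp.
Employment: 0.58 × 3.16 = 1.8328 pp.
TFP growth = 7.73 − 7.7464 = -0.0164%.

-0.016%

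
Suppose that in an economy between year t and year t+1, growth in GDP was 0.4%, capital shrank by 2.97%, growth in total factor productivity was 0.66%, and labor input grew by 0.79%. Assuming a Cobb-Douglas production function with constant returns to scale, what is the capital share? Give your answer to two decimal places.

gY = gA + α·gK + (1−α)·gL, so gY − gA − gL = α(gK − gL).
0.4 − 0.66 − 0.79 = α × (-2.97 − 0.79).
-1.05 = -3.76 α, so α = 0.2793.

α = 0.28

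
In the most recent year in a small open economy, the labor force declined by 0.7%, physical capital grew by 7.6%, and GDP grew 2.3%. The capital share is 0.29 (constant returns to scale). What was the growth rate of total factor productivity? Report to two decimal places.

Total factor productivity grew 0.59%.

Labor's share = 1 − 0.29 = 0.71.
Physical capital: 0.29 × 7.6 = 2.204 pp.
The labor force: 0.71 × (-0.7) = -0.497 pp.
TFP growth = 2.3 − 1.707 = 0.593%.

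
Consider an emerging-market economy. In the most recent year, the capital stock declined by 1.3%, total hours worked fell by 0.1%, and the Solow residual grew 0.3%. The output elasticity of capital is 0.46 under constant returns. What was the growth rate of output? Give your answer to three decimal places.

-0.352%

Labor's share = 1 − 0.46 = 0.54.
The capital stock: 0.46 × (-1.3) = -0.598 pp.
Total hours worked: 0.54 × (-0.1) = -0.054 pp.
Output growth = 0.3 + (-0.652) = -0.352%.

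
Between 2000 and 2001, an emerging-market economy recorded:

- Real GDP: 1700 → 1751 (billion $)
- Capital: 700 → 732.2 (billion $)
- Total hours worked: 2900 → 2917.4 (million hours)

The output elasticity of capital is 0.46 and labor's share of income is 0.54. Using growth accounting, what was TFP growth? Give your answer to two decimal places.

0.56%

Real GDP growth = (1751 − 1700) / 1700 = 3%.
Capital growth = (732.2 − 700) / 700 = 4.6%.
Total hours worked growth = (2917.4 − 2900) / 2900 = 0.6%.
Labor's share = 1 − 0.46 = 0.54.
Capital: 0.46 × 4.6 = 2.116 pp.
Total hours worked: 0.54 × 0.6 = 0.324 pp.
TFP growth = 3 − 2.44 = 0.56%.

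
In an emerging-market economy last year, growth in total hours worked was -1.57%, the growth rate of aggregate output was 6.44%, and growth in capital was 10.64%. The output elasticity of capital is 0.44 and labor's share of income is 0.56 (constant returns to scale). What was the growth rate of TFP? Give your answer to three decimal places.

TFP growth was 2.638%.

Labor's share = 1 − 0.44 = 0.56.
Capital: 0.44 × 10.64 = 4.6816 pp.
Total hours worked: 0.56 × (-1.57) = -0.8792 pp.
TFP growth = 6.44 − 3.8024 = 2.6376%.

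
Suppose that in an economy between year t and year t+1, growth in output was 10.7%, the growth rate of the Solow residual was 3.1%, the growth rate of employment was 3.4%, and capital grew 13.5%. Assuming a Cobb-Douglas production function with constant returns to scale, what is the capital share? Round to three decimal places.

α = 0.416

gY = gA + α·gK + (1−α)·gL, so gY − gA − gL = α(gK − gL).
10.7 − 3.1 − 3.4 = α × (13.5 − 3.4).
4.2 = 10.1 α, so α = 0.41584.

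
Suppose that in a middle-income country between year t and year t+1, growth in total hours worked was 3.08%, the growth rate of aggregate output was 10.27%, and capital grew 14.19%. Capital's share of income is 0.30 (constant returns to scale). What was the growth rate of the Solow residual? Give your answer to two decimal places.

Labor's share = 1 − 0.3 = 0.7.
Capital: 0.3 × 14.19 = 4.257 pp.
Total hours worked: 0.7 × 3.08 = 2.156 pp.
TFP growth = 10.27 − 6.413 = 3.857%.

3.86%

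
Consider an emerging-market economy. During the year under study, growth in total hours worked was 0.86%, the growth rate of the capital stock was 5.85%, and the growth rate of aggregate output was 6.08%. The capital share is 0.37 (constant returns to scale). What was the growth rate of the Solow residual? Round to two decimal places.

Labor's share = 1 − 0.37 = 0.63.
The capital stock: 0.37 × 5.85 = 2.1645 pp.
Total hours worked: 0.63 × 0.86 = 0.5418 pp.
TFP growth = 6.08 − 2.7063 = 3.3737%.

3.37%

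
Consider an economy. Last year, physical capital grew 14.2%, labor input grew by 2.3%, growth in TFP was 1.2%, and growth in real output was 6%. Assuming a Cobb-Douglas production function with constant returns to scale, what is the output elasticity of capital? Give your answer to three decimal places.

gY = gA + α·gK + (1−α)·gL, so gY − gA − gL = α(gK − gL).
6 − 1.2 − 2.3 = α × (14.2 − 2.3).
2.5 = 11.9 α, so α = 0.21008.

α = 0.210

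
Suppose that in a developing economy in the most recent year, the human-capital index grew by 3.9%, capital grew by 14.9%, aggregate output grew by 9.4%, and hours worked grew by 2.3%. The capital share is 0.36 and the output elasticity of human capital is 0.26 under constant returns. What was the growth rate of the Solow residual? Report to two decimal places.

The Solow residual growth was 2.15%.

Labor's share = 1 − 0.36 − 0.26 = 0.38.
Capital: 0.36 × 14.9 = 5.364 pp.
The human-capital index: 0.26 × 3.9 = 1.014 pp.
Hours worked: 0.38 × 2.3 = 0.874 pp.
TFP growth = 9.4 − 7.252 = 2.148%.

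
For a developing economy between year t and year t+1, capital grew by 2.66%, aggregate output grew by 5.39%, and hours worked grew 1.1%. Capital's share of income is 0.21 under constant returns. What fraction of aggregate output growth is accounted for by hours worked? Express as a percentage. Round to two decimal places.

Hours worked accounted for 16.12% of growth.

Labor's share = 1 − 0.21 = 0.79.
Hours worked contributed 0.79 × 1.1 = 0.869 pp.
Share of growth = 0.869 / 5.39 × 100 = 16.1224%.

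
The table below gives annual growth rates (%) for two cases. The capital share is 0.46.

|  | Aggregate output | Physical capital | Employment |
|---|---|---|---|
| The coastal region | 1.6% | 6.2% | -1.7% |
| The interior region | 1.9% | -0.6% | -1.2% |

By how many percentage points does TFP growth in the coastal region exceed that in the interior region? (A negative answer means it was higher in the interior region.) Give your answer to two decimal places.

Labor's share = 1 − 0.46 = 0.54.
The coastal region: TFP = 1.6 − 2.852 + 0.918 = -0.334%.
The interior region: TFP = 1.9 + 0.276 + 0.648 = 2.824%.
Difference = -0.334 − (2.824) = -3.158 pp.

-3.16 percentage points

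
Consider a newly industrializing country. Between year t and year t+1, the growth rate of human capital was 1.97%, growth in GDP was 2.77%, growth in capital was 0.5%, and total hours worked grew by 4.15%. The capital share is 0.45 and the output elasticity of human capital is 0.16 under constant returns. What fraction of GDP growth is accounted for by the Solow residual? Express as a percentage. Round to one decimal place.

The Solow residual accounted for 22.1% of growth.

Labor's share = 1 − 0.45 − 0.16 = 0.39.
Capital: 0.45 × 0.5 = 0.225 pp.
Human capital: 0.16 × 1.97 = 0.3152 pp.
Total hours worked: 0.39 × 4.15 = 1.6185 pp.
TFP growth = 2.77 − 2.1587 = 0.6113%.
TFP share of growth = 0.6113 / 2.77 × 100 = 22.069%.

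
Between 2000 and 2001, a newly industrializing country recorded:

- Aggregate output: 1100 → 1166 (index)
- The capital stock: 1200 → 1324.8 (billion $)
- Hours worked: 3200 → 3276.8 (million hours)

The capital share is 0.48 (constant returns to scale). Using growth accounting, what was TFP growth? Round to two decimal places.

Aggregate output growth = (1166 − 1100) / 1100 = 6%.
The capital stock growth = (1324.8 − 1200) / 1200 = 10.4%.
Hours worked growth = (3276.8 − 3200) / 3200 = 2.4%.
Labor's share = 1 − 0.48 = 0.52.
The capital stock: 0.48 × 10.4 = 4.992 pp.
Hours worked: 0.52 × 2.4 = 1.248 pp.
TFP growth = 6 − 6.24 = -0.24%.

-0.24%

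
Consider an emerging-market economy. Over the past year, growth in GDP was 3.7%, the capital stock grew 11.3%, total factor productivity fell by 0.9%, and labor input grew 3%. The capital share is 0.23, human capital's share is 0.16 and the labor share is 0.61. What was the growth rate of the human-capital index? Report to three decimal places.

Labor's share = 1 − 0.23 − 0.16 = 0.61.
gY = gA + 0.23×11.3 + 0.61×3 + 0.16×g.
0.16×g = 3.7 + 0.9 − 4.429 = 0.171.
g = 0.171 / 0.16 = 1.06875%.

1.069%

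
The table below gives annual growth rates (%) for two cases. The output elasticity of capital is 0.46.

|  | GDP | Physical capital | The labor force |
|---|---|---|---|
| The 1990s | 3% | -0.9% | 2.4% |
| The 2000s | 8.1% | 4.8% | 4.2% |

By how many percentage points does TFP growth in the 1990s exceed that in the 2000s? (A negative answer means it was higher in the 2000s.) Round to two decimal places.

-1.51 percentage points

Labor's share = 1 − 0.46 = 0.54.
The 1990s: TFP = 3 + 0.414 − 1.296 = 2.118%.
The 2000s: TFP = 8.1 − 2.208 − 2.268 = 3.624%.
Difference = 2.118 − (3.624) = -1.506 pp.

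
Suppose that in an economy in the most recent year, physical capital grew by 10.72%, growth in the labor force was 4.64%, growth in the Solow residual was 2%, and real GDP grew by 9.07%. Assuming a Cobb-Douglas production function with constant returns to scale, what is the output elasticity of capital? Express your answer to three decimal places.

gY = gA + α·gK + (1−α)·gL, so gY − gA − gL = α(gK − gL).
9.07 − 2 − 4.64 = α × (10.72 − 4.64).
2.43 = 6.08 α, so α = 0.39967.

α = 0.400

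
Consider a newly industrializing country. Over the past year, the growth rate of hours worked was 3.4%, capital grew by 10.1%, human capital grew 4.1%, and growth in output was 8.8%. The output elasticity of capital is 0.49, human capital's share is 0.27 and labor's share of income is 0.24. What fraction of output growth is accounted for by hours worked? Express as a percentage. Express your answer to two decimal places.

Labor's share = 1 − 0.49 − 0.27 = 0.24.
Hours worked contributed 0.24 × 3.4 = 0.816 pp.
Share of growth = 0.816 / 8.8 × 100 = 9.2727%.

Hours worked accounted for 9.27% of growth.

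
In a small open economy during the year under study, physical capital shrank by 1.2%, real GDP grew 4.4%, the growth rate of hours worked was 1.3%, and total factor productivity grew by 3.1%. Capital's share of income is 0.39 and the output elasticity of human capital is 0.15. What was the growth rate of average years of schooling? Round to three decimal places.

Labor's share = 1 − 0.39 − 0.15 = 0.46.
gY = gA + 0.39×(-1.2) + 0.46×1.3 + 0.15×g.
0.15×g = 4.4 − 3.1 − 0.13 = 1.17.
g = 1.17 / 0.15 = 7.8%.

7.800%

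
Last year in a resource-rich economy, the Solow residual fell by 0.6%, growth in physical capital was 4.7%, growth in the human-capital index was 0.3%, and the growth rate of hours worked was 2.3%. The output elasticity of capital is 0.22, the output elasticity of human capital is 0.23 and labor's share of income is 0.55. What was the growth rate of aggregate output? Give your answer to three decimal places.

Labor's share = 1 − 0.22 − 0.23 = 0.55.
Physical capital: 0.22 × 4.7 = 1.034 pp.
The human-capital index: 0.23 × 0.3 = 0.069 pp.
Hours worked: 0.55 × 2.3 = 1.265 pp.
Output growth = -0.6 + 2.368 = 1.768%.

1.768%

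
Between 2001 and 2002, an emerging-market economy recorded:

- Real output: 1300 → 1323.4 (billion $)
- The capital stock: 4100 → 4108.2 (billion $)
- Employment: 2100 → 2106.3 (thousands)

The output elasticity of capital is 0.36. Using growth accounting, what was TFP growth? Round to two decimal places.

Real output growth = (1323.4 − 1300) / 1300 = 1.8%.
The capital stock growth = (4108.2 − 4100) / 4100 = 0.2%.
Employment growth = (2106.3 − 2100) / 2100 = 0.3%.
Labor's share = 1 − 0.36 = 0.64.
The capital stock: 0.36 × 0.2 = 0.072 pp.
Employment: 0.64 × 0.3 = 0.192 pp.
TFP growth = 1.8 − 0.264 = 1.536%.

1.54%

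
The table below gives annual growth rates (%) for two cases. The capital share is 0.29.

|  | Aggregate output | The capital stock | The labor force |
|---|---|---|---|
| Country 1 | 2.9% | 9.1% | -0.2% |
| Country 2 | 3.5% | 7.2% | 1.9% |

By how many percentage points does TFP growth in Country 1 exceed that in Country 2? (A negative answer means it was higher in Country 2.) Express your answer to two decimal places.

0.34 percentage points

Labor's share = 1 − 0.29 = 0.71.
Country 1: TFP = 2.9 − 2.639 + 0.142 = 0.403%.
Country 2: TFP = 3.5 − 2.088 − 1.349 = 0.063%.
Difference = 0.403 − (0.063) = 0.34 pp.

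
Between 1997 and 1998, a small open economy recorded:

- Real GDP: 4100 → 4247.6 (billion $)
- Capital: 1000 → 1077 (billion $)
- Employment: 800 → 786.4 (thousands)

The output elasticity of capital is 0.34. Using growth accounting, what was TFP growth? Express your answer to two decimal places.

TFP grew 2.10%.

Real GDP growth = (4247.6 − 4100) / 4100 = 3.6%.
Capital growth = (1077 − 1000) / 1000 = 7.7%.
Employment growth = (786.4 − 800) / 800 = -1.7%.
Labor's share = 1 − 0.34 = 0.66.
Capital: 0.34 × 7.7 = 2.618 pp.
Employment: 0.66 × (-1.7) = -1.122 pp.
TFP growth = 3.6 − 1.496 = 2.104%.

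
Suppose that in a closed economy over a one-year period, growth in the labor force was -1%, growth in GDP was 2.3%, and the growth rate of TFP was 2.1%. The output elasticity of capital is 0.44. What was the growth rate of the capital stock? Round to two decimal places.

The capital stock growth was 1.73%.

Labor's share = 1 − 0.44 = 0.56.
gY = gA + 0.56×(-1) + 0.44×g.
0.44×g = 2.3 − 2.1 + 0.56 = 0.76.
g = 0.76 / 0.44 = 1.7273%.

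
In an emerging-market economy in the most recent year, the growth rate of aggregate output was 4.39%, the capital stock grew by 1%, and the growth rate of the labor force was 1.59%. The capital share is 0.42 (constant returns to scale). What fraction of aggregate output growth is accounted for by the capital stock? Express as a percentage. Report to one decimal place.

The capital stock contributed 0.42 × 1 = 0.42 pp.
Share of growth = 0.42 / 4.39 × 100 = 9.567%.

The capital stock accounted for 9.6% of growth.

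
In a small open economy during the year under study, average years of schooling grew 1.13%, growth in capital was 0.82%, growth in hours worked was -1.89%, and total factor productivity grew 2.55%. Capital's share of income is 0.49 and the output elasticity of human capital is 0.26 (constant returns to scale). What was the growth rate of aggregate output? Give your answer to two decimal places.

2.77%

Labor's share = 1 − 0.49 − 0.26 = 0.25.
Capital: 0.49 × 0.82 = 0.4018 pp.
Average years of schooling: 0.26 × 1.13 = 0.2938 pp.
Hours worked: 0.25 × (-1.89) = -0.4725 pp.
Output growth = 2.55 + 0.2231 = 2.7731%.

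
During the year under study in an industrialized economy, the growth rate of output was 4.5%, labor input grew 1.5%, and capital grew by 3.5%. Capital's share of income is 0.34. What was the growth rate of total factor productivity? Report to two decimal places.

Labor's share = 1 − 0.34 = 0.66.
Capital: 0.34 × 3.5 = 1.19 pp.
Labor input: 0.66 × 1.5 = 0.99 pp.
TFP growth = 4.5 − 2.18 = 2.32%.

2.32%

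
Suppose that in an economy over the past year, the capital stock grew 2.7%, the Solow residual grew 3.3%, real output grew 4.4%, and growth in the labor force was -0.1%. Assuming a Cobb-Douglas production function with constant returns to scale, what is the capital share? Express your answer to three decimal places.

gY = gA + α·gK + (1−α)·gL, so gY − gA − gL = α(gK − gL).
4.4 − 3.3 + 0.1 = α × (2.7 − (-0.1)).
1.2 = 2.8 α, so α = 0.42857.

α = 0.429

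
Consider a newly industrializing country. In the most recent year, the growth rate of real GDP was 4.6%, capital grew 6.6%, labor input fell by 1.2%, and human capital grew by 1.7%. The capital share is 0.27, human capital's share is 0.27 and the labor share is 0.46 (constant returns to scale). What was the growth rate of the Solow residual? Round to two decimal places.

The Solow residual growth was 2.91%.

Labor's share = 1 − 0.27 − 0.27 = 0.46.
Capital: 0.27 × 6.6 = 1.782 pp.
Human capital: 0.27 × 1.7 = 0.459 pp.
Labor input: 0.46 × (-1.2) = -0.552 pp.
TFP growth = 4.6 − 1.689 = 2.911%.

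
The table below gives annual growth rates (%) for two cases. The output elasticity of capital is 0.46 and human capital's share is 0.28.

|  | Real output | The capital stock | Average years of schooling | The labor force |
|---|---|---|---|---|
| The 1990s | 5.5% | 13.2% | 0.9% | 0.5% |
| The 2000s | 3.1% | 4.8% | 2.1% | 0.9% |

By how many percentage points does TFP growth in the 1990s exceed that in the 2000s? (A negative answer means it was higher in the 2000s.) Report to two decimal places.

-1.02 percentage points

Labor's share = 1 − 0.46 − 0.28 = 0.26.
The 1990s: TFP = 5.5 − 6.072 − 0.252 − 0.13 = -0.954%.
The 2000s: TFP = 3.1 − 2.208 − 0.588 − 0.234 = 0.07%.
Difference = -0.954 − (0.07) = -1.024 pp.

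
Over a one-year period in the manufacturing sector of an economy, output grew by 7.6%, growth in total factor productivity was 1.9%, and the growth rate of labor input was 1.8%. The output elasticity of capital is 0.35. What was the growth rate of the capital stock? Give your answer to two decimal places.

Labor's share = 1 − 0.35 = 0.65.
gY = gA + 0.65×1.8 + 0.35×g.
0.35×g = 7.6 − 1.9 − 1.17 = 4.53.
g = 4.53 / 0.35 = 12.9429%.

12.94%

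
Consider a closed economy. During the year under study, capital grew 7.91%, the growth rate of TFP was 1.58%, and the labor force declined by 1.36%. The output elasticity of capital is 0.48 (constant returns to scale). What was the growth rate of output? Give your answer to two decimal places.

Labor's share = 1 − 0.48 = 0.52.
Capital: 0.48 × 7.91 = 3.7968 pp.
The labor force: 0.52 × (-1.36) = -0.7072 pp.
Output growth = 1.58 + 3.0896 = 4.6696%.

Output grew 4.67%.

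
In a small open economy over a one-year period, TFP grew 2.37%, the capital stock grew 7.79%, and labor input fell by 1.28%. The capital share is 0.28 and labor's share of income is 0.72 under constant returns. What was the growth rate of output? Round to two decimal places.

3.63%

Labor's share = 1 − 0.28 = 0.72.
The capital stock: 0.28 × 7.79 = 2.1812 pp.
Labor input: 0.72 × (-1.28) = -0.9216 pp.
Output growth = 2.37 + 1.2596 = 3.6296%.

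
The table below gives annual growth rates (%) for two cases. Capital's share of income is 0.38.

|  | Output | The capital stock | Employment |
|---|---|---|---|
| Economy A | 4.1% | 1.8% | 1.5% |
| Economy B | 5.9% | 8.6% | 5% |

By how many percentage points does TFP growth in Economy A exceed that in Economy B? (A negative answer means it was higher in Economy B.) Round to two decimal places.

2.95 percentage points

Labor's share = 1 − 0.38 = 0.62.
Economy A: TFP = 4.1 − 0.684 − 0.93 = 2.486%.
Economy B: TFP = 5.9 − 3.268 − 3.1 = -0.468%.
Difference = 2.486 − (-0.468) = 2.954 pp.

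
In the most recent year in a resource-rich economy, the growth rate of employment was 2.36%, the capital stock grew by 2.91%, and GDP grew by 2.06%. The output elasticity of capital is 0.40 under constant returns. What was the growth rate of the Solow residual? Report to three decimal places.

Labor's share = 1 − 0.4 = 0.6.
The capital stock: 0.4 × 2.91 = 1.164 pp.
Employment: 0.6 × 2.36 = 1.416 pp.
TFP growth = 2.06 − 2.58 = -0.52%.

-0.520%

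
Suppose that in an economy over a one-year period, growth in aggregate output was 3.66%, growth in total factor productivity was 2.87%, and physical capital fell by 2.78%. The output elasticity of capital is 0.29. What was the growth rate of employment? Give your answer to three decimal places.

Labor's share = 1 − 0.29 = 0.71.
gY = gA + 0.29×(-2.78) + 0.71×g.
0.71×g = 3.66 − 2.87 + 0.8062 = 1.5962.
g = 1.5962 / 0.71 = 2.24817%.

2.248%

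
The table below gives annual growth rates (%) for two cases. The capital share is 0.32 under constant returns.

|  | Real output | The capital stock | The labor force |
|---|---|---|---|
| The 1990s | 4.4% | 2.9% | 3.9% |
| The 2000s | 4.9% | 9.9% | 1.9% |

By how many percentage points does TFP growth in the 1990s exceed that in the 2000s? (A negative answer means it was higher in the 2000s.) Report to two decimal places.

Labor's share = 1 − 0.32 = 0.68.
The 1990s: TFP = 4.4 − 0.928 − 2.652 = 0.82%.
The 2000s: TFP = 4.9 − 3.168 − 1.292 = 0.44%.
Difference = 0.82 − (0.44) = 0.38 pp.

0.38 percentage points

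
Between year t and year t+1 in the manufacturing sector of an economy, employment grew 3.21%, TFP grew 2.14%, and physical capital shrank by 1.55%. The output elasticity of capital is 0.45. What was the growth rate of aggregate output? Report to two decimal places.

Labor's share = 1 − 0.45 = 0.55.
Physical capital: 0.45 × (-1.55) = -0.6975 pp.
Employment: 0.55 × 3.21 = 1.7655 pp.
Output growth = 2.14 + 1.068 = 3.208%.

Aggregate output grew 3.21%.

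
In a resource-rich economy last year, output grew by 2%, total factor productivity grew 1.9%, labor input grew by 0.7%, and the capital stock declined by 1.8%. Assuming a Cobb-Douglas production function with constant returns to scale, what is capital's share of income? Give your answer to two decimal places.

α = 0.24

gY = gA + α·gK + (1−α)·gL, so gY − gA − gL = α(gK − gL).
2 − 1.9 − 0.7 = α × (-1.8 − 0.7).
-0.6 = -2.5 α, so α = 0.24.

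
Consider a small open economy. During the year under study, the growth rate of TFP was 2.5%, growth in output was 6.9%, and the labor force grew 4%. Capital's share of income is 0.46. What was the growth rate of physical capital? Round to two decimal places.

Physical capital grew 4.87%.

Labor's share = 1 − 0.46 = 0.54.
gY = gA + 0.54×4 + 0.46×g.
0.46×g = 6.9 − 2.5 − 2.16 = 2.24.
g = 2.24 / 0.46 = 4.8696%.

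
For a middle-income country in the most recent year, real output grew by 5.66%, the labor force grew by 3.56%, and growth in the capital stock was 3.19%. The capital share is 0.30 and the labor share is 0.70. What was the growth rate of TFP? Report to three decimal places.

Labor's share = 1 − 0.3 = 0.7.
The capital stock: 0.3 × 3.19 = 0.957 pp.
The labor force: 0.7 × 3.56 = 2.492 pp.
TFP growth = 5.66 − 3.449 = 2.211%.

2.211%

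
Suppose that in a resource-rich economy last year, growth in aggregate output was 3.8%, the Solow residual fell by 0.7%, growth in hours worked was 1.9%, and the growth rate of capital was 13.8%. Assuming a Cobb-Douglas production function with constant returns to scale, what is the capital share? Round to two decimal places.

The capital share is 0.22.

gY = gA + α·gK + (1−α)·gL, so gY − gA − gL = α(gK − gL).
3.8 + 0.7 − 1.9 = α × (13.8 − 1.9).
2.6 = 11.9 α, so α = 0.2185.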